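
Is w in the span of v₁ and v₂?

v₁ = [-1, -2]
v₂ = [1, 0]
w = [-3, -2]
Yes

Form the augmented matrix and row-reduce:
[v₁|v₂|w] = 
  [ -1,   1,  -3]
  [ -2,   0,  -2]
R2 → R2 - (2)·R1
REF = 
  [ -1,   1,  -3]
  [  0,  -2,   4]

No row of the form [0 0 | nonzero], so the system is consistent. Back-substitution gives c₁ = 1, c₂ = -2: w = (1)·v₁ + (-2)·v₂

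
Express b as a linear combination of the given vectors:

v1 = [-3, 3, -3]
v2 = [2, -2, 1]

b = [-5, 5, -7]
c1 = 3, c2 = 2

b = 3·v1 + 2·v2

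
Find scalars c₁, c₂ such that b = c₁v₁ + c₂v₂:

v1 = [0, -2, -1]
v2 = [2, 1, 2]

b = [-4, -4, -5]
c1 = 1, c2 = -2

b = 1·v1 + -2·v2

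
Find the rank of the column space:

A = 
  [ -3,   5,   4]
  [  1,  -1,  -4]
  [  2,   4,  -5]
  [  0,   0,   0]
dim(Col(A)) = 3

Row reduce:
R2 → R2 + (1/3)·R1
R3 → R3 + (2/3)·R1
R3 → R3 - (11)·R2
REF = 
  [  -3,    5,    4]
  [   0,  2/3, -8/3]
  [   0,    0,   27]
  [   0,    0,    0]
Pivot columns: 1, 2, 3 → 3 pivots.
dim(Col(A)) = number of pivot columns = 3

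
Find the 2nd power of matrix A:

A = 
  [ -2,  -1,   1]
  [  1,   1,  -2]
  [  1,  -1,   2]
A² = A·A:
A²[1,1] = (-2)(-2) + (-1)(1) + (1)(1) = 4
A²[1,2] = (-2)(-1) + (-1)(1) + (1)(-1) = 0
A²[1,3] = (-2)(1) + (-1)(-2) + (1)(2) = 2
A²[2,1] = (1)(-2) + (1)(1) + (-2)(1) = -3
A²[2,2] = (1)(-1) + (1)(1) + (-2)(-1) = 2
A²[2,3] = (1)(1) + (1)(-2) + (-2)(2) = -5
A²[3,1] = (1)(-2) + (-1)(1) + (2)(1) = -1
A²[3,2] = (1)(-1) + (-1)(1) + (2)(-1) = -4
A²[3,3] = (1)(1) + (-1)(-2) + (2)(2) = 7
A² = 
  [  4,   0,   2]
  [ -3,   2,  -5]
  [ -1,  -4,   7]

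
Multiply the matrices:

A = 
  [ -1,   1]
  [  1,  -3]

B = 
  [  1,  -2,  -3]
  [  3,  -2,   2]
A is 2×2 and B is 2×3, so AB is 2×3. Each entry is (row of A)·(column of B):
AB[1,1] = (-1)(1) + (1)(3) = 2
AB[1,2] = (-1)(-2) + (1)(-2) = 0
AB[1,3] = (-1)(-3) + (1)(2) = 5
AB[2,1] = (1)(1) + (-3)(3) = -8
AB[2,2] = (1)(-2) + (-3)(-2) = 4
AB[2,3] = (1)(-3) + (-3)(2) = -9

AB = 
  [  2,   0,   5]
  [ -8,   4,  -9]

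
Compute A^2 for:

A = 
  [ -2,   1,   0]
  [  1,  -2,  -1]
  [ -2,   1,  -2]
A² = A·A:
A²[1,1] = (-2)(-2) + (1)(1) + (0)(-2) = 5
A²[1,2] = (-2)(1) + (1)(-2) + (0)(1) = -4
A²[1,3] = (-2)(0) + (1)(-1) + (0)(-2) = -1
A²[2,1] = (1)(-2) + (-2)(1) + (-1)(-2) = -2
A²[2,2] = (1)(1) + (-2)(-2) + (-1)(1) = 4
A²[2,3] = (1)(0) + (-2)(-1) + (-1)(-2) = 4
A²[3,1] = (-2)(-2) + (1)(1) + (-2)(-2) = 9
A²[3,2] = (-2)(1) + (1)(-2) + (-2)(1) = -6
A²[3,3] = (-2)(0) + (1)(-1) + (-2)(-2) = 3
A² = 
  [  5,  -4,  -1]
  [ -2,   4,   4]
  [  9,  -6,   3]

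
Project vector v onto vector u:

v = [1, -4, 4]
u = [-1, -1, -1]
proj_u(v) = [1/3, 1/3, 1/3]

v·u = (1)(-1) + (-4)(-1) + (4)(-1) = -1
u·u = (-1)² + (-1)² + (-1)² = 3
proj_u(v) = (v·u / u·u) × u = (-1/3) × u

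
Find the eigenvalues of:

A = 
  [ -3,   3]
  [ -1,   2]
tr(A) = -1, det(A) = -3
Characteristic polynomial: λ² - tr(A)λ + det(A) = λ² + λ - 3
λ² + λ - 3 = 0  ⇒  λ = (-1 ± √((1)² - 4·(-3)))/2 = (-1 ± √(13))/2
  = (-1 + √13)/2,  (-1 - √13)/2

λ = (-1 + √13)/2, (-1 - √13)/2  (≈ 1.303, -2.303)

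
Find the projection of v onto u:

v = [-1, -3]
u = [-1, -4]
proj_u(v) = [-13/17, -52/17]

v·u = (-1)(-1) + (-3)(-4) = 13
u·u = (-1)² + (-4)² = 17
proj_u(v) = (v·u / u·u) × u = (13/17) × u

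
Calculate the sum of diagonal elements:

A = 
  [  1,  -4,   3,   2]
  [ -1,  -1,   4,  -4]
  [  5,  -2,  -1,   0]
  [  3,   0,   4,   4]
3

tr(A) = 1 + -1 + -1 + 4 = 3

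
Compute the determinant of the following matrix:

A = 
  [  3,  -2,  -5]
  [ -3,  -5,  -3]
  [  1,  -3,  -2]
Cofactor expansion along row 1:
det(A) = (3)·((-5)(-2) - (-3)(-3)) - (-2)·((-3)(-2) - (-3)(1)) + (-5)·((-3)(-3) - (-5)(1))
  = (3)(1) - (-2)(9) + (-5)(14)
  = -49

det(A) = -49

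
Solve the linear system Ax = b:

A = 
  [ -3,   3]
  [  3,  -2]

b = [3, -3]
x = [-1, 0]

Row reduce the augmented matrix [A|b]:
R2 → R2 + (1)·R1
REF = 
  [ -3,   3,   3]
  [  0,   1,   0]

Back-substitution:
x₂ = 0 / 1 = 0
x₁ = (3 - (3)(0)) / (-3) = -1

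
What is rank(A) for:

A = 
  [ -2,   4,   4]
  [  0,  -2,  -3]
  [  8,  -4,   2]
rank(A) = 2

Row reduce:
R3 → R3 + (4)·R1
R3 → R3 + (6)·R2
REF = 
  [ -2,   4,   4]
  [  0,  -2,  -3]
  [  0,   0,   0]
Pivot columns: 1, 2 → 2 pivots.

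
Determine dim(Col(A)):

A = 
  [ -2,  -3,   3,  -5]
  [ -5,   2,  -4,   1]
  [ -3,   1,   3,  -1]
Row reduce:
R2 → R2 - (5/2)·R1
R3 → R3 - (3/2)·R1
R3 → R3 - (11/19)·R2
REF = 
  [    -2,     -3,      3,     -5]
  [     0,   19/2,  -23/2,   27/2]
  [     0,      0,  98/19, -25/19]
Pivot columns: 1, 2, 3 → 3 pivots.
dim(Col(A)) = number of pivot columns = 3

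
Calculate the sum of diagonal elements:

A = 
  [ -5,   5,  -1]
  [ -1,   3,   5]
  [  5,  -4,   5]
3

tr(A) = -5 + 3 + 5 = 3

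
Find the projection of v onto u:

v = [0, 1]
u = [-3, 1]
v·u = (0)(-3) + (1)(1) = 1
u·u = (-3)² + (1)² = 10
proj_u(v) = (v·u / u·u) × u = (1/10) × u

proj_u(v) = [-3/10, 1/10]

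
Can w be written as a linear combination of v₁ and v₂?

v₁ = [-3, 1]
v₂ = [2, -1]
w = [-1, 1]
Yes

Form the augmented matrix and row-reduce:
[v₁|v₂|w] = 
  [ -3,   2,  -1]
  [  1,  -1,   1]
R2 → R2 + (1/3)·R1
REF = 
  [  -3,    2,   -1]
  [   0, -1/3,  2/3]

No row of the form [0 0 | nonzero], so the system is consistent. Back-substitution gives c₁ = -1, c₂ = -2: w = (-1)·v₁ + (-2)·v₂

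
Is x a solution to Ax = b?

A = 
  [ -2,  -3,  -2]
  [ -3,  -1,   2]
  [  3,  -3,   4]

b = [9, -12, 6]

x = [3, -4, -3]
No

Ax = [12, -11, 9] ≠ b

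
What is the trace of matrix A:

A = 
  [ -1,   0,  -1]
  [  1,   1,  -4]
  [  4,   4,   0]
0

tr(A) = -1 + 1 + 0 = 0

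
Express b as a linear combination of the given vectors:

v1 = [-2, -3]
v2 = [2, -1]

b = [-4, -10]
c1 = 3, c2 = 1

b = 3·v1 + 1·v2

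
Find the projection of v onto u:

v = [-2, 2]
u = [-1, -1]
proj_u(v) = [0, 0]

v·u = (-2)(-1) + (2)(-1) = 0
u·u = (-1)² + (-1)² = 2
proj_u(v) = (v·u / u·u) × u = (0/2) × u = (0) × u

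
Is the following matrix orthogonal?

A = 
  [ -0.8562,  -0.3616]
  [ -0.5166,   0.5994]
No

AᵀA = 
  [  1,   0]
  [  0,   0.4900]
≠ I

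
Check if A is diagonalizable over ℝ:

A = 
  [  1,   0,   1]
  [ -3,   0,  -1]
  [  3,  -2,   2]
No

Characteristic polynomial: det(λI - A) = λ³ - 3λ² - 3λ - 4
Testing integer divisors of the constant term: p(4) = 0, so (λ - 4) is a factor:
p(λ) = (λ - 4)(λ² + λ + 1)
λ² + λ + 1 = 0  ⇒  λ = (-1 ± √((1)² - 4·(1)))/2 = (-1 ± √(-3))/2
  = (-1 + i√3)/2,  (-1 - i√3)/2
Eigenvalues: 4, (-1 + i√3)/2, (-1 - i√3)/2  (≈ 4, -0.5 + 0.866i, -0.5 - 0.866i)
Has complex eigenvalues (not diagonalizable over ℝ).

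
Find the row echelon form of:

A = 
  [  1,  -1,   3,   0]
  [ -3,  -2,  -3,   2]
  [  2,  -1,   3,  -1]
Row operations:
R2 → R2 + (3)·R1
R3 → R3 - (2)·R1
R3 → R3 + (1/5)·R2

Resulting echelon form:
REF = 
  [   1,   -1,    3,    0]
  [   0,   -5,    6,    2]
  [   0,    0, -9/5, -3/5]

Rank = 3 (number of non-zero pivot rows).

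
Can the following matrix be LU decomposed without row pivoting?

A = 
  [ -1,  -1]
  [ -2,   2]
Yes.
A[1,1] = -1 ≠ 0, so Gaussian elimination proceeds without a row swap: multiplier ℓ₂₁ = (-2)/(-1) = 2, and U[2,2] = 2 - (2)(-1) = 4.
L = 
  [  1,   0]
  [  2,   1]
U = 
  [ -1,  -1]
  [  0,   4]
Check row 2 of LU: [(2)(-1), (2)(-1) + 4] = [-2, 2] = row 2 of A ✓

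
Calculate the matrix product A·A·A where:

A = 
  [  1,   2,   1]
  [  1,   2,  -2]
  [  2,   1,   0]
A^3 = 
  [  6,  21,  -9]
  [ -3,   3,  -9]
  [  9,  18,  -9]

A² = A·A:
A²[1,1] = (1)(1) + (2)(1) + (1)(2) = 5
A²[1,2] = (1)(2) + (2)(2) + (1)(1) = 7
A²[1,3] = (1)(1) + (2)(-2) + (1)(0) = -3
A²[2,1] = (1)(1) + (2)(1) + (-2)(2) = -1
A²[2,2] = (1)(2) + (2)(2) + (-2)(1) = 4
A²[2,3] = (1)(1) + (2)(-2) + (-2)(0) = -3
A²[3,1] = (2)(1) + (1)(1) + (0)(2) = 3
A²[3,2] = (2)(2) + (1)(2) + (0)(1) = 6
A²[3,3] = (2)(1) + (1)(-2) + (0)(0) = 0
A² = 
  [  5,   7,  -3]
  [ -1,   4,  -3]
  [  3,   6,   0]

A^3 = A^2·A:
A^3[1,1] = (5)(1) + (7)(1) + (-3)(2) = 6
A^3[1,2] = (5)(2) + (7)(2) + (-3)(1) = 21
A^3[1,3] = (5)(1) + (7)(-2) + (-3)(0) = -9
A^3[2,1] = (-1)(1) + (4)(1) + (-3)(2) = -3
A^3[2,2] = (-1)(2) + (4)(2) + (-3)(1) = 3
A^3[2,3] = (-1)(1) + (4)(-2) + (-3)(0) = -9
A^3[3,1] = (3)(1) + (6)(1) + (0)(2) = 9
A^3[3,2] = (3)(2) + (6)(2) + (0)(1) = 18
A^3[3,3] = (3)(1) + (6)(-2) + (0)(0) = -9
A^3 = 
  [  6,  21,  -9]
  [ -3,   3,  -9]
  [  9,  18,  -9]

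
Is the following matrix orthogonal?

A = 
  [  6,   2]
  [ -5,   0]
No

AᵀA = 
  [ 61,  12]
  [ 12,   4]
≠ I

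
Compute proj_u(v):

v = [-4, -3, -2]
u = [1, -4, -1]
proj_u(v) = [5/9, -20/9, -5/9]

v·u = (-4)(1) + (-3)(-4) + (-2)(-1) = 10
u·u = (1)² + (-4)² + (-1)² = 18
proj_u(v) = (v·u / u·u) × u = (10/18) × u = (5/9) × u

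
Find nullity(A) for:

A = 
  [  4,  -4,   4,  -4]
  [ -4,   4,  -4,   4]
nullity(A) = 3

Row reduce:
R2 → R2 + (1)·R1
REF = 
  [  4,  -4,   4,  -4]
  [  0,   0,   0,   0]
Pivot columns: 1 → 1 pivot.
rank(A) = 1, so nullity(A) = 4 - 1 = 3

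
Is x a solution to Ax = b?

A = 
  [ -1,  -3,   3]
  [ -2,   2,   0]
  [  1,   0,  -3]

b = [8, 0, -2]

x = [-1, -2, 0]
No

Ax = [7, -2, -1] ≠ b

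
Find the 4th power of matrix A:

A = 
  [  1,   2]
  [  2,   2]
A^4 = 
  [ 61,  78]
  [ 78, 100]

A² = A·A:
A²[1,1] = (1)(1) + (2)(2) = 5
A²[1,2] = (1)(2) + (2)(2) = 6
A²[2,1] = (2)(1) + (2)(2) = 6
A²[2,2] = (2)(2) + (2)(2) = 8
A² = 
  [  5,   6]
  [  6,   8]

A^3 = A^2·A:
A^3[1,1] = (5)(1) + (6)(2) = 17
A^3[1,2] = (5)(2) + (6)(2) = 22
A^3[2,1] = (6)(1) + (8)(2) = 22
A^3[2,2] = (6)(2) + (8)(2) = 28
A^3 = 
  [ 17,  22]
  [ 22,  28]

A^4 = A^3·A:
A^4[1,1] = (17)(1) + (22)(2) = 61
A^4[1,2] = (17)(2) + (22)(2) = 78
A^4[2,1] = (22)(1) + (28)(2) = 78
A^4[2,2] = (22)(2) + (28)(2) = 100
A^4 = 
  [ 61,  78]
  [ 78, 100]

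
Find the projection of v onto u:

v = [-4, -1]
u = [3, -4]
proj_u(v) = [-24/25, 32/25]

v·u = (-4)(3) + (-1)(-4) = -8
u·u = (3)² + (-4)² = 25
proj_u(v) = (v·u / u·u) × u = (-8/25) × u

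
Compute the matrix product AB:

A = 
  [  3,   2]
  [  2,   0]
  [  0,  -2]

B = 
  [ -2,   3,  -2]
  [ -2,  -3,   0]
A is 3×2 and B is 2×3, so AB is 3×3. Each entry is (row of A)·(column of B):
AB[1,1] = (3)(-2) + (2)(-2) = -10
AB[1,2] = (3)(3) + (2)(-3) = 3
AB[1,3] = (3)(-2) + (2)(0) = -6
AB[2,1] = (2)(-2) + (0)(-2) = -4
AB[2,2] = (2)(3) + (0)(-3) = 6
AB[2,3] = (2)(-2) + (0)(0) = -4
AB[3,1] = (0)(-2) + (-2)(-2) = 4
AB[3,2] = (0)(3) + (-2)(-3) = 6
AB[3,3] = (0)(-2) + (-2)(0) = 0

AB = 
  [-10,   3,  -6]
  [ -4,   6,  -4]
  [  4,   6,   0]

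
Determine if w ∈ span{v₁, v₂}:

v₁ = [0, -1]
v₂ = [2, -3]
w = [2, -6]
Yes

Form the augmented matrix and row-reduce:
[v₁|v₂|w] = 
  [  0,   2,   2]
  [ -1,  -3,  -6]
Swap R1 ↔ R2
REF = 
  [ -1,  -3,  -6]
  [  0,   2,   2]

No row of the form [0 0 | nonzero], so the system is consistent. Back-substitution gives c₁ = 3, c₂ = 1: w = (3)·v₁ + (1)·v₂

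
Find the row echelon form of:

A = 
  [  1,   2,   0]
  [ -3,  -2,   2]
Row operations:
R2 → R2 + (3)·R1

Resulting echelon form:
REF = 
  [  1,   2,   0]
  [  0,   4,   2]

Rank = 2 (number of non-zero pivot rows).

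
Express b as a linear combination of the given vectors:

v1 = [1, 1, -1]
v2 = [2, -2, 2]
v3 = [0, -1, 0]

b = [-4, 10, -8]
c1 = 2, c2 = -3, c3 = -2

b = 2·v1 + -3·v2 + -2·v3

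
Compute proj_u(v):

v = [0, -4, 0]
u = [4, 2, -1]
proj_u(v) = [-32/21, -16/21, 8/21]

v·u = (0)(4) + (-4)(2) + (0)(-1) = -8
u·u = (4)² + (2)² + (-1)² = 21
proj_u(v) = (v·u / u·u) × u = (-8/21) × u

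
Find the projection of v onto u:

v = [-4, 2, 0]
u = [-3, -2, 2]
proj_u(v) = [-24/17, -16/17, 16/17]

v·u = (-4)(-3) + (2)(-2) + (0)(2) = 8
u·u = (-3)² + (-2)² + (2)² = 17
proj_u(v) = (v·u / u·u) × u = (8/17) × u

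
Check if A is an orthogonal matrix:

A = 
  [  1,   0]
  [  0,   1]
Yes

AᵀA = 
  [  1,   0]
  [  0,   1]
= I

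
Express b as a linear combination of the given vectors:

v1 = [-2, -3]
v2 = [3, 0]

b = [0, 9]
c1 = -3, c2 = -2

b = -3·v1 + -2·v2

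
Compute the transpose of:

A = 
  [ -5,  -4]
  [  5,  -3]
Aᵀ = 
  [ -5,   5]
  [ -4,  -3]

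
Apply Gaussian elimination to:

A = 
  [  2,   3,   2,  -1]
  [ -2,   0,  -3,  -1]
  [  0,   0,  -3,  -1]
Row operations:
R2 → R2 + (1)·R1

Resulting echelon form:
REF = 
  [  2,   3,   2,  -1]
  [  0,   3,  -1,  -2]
  [  0,   0,  -3,  -1]

Rank = 3 (number of non-zero pivot rows).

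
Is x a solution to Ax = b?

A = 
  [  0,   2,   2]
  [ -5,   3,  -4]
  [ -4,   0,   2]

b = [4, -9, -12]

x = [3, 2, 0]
Yes

Ax = [4, -9, -12] = b ✓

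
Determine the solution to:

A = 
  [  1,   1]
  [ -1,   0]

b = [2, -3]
x = [3, -1]

Row reduce the augmented matrix [A|b]:
R2 → R2 + (1)·R1
REF = 
  [  1,   1,   2]
  [  0,   1,  -1]

Back-substitution:
x₂ = (-1) / 1 = -1
x₁ = (2 - (1)(-1)) / 1 = 3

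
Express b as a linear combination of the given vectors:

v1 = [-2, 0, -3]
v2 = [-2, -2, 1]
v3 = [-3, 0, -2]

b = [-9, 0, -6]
c1 = 0, c2 = 0, c3 = 3

b = 0·v1 + 0·v2 + 3·v3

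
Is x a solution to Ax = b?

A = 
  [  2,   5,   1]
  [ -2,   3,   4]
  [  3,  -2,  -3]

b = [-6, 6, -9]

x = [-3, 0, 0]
Yes

Ax = [-6, 6, -9] = b ✓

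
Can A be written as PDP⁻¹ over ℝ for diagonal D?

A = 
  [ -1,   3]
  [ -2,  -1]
No

tr(A) = -2, det(A) = 7
Characteristic polynomial: λ² - tr(A)λ + det(A) = λ² + 2λ + 7
λ² + 2λ + 7 = 0  ⇒  λ = (-2 ± √((2)² - 4·(7)))/2 = (-2 ± √(-24))/2
  = -1 + i√6,  -1 - i√6
Eigenvalues: -1 + i√6, -1 - i√6  (≈ -1 + 2.449i, -1 - 2.449i)
Has complex eigenvalues (not diagonalizable over ℝ).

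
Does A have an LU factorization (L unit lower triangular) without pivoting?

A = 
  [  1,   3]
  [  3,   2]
Yes.
A[1,1] = 1 ≠ 0, so Gaussian elimination proceeds without a row swap: multiplier ℓ₂₁ = (3)/(1) = 3, and U[2,2] = 2 - (3)(3) = -7.
L = 
  [  1,   0]
  [  3,   1]
U = 
  [  1,   3]
  [  0,  -7]
Check row 2 of LU: [(3)(1), (3)(3) + (-7)] = [3, 2] = row 2 of A ✓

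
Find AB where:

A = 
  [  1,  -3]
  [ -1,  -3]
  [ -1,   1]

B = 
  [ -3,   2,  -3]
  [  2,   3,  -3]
A is 3×2 and B is 2×3, so AB is 3×3. Each entry is (row of A)·(column of B):
AB[1,1] = (1)(-3) + (-3)(2) = -9
AB[1,2] = (1)(2) + (-3)(3) = -7
AB[1,3] = (1)(-3) + (-3)(-3) = 6
AB[2,1] = (-1)(-3) + (-3)(2) = -3
AB[2,2] = (-1)(2) + (-3)(3) = -11
AB[2,3] = (-1)(-3) + (-3)(-3) = 12
AB[3,1] = (-1)(-3) + (1)(2) = 5
AB[3,2] = (-1)(2) + (1)(3) = 1
AB[3,3] = (-1)(-3) + (1)(-3) = 0

AB = 
  [ -9,  -7,   6]
  [ -3, -11,  12]
  [  5,   1,   0]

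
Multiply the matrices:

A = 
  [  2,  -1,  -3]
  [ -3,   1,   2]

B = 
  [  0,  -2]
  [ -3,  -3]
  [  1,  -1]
AB = 
  [  0,   2]
  [ -1,   1]

A is 2×3 and B is 3×2, so AB is 2×2. Each entry is (row of A)·(column of B):
AB[1,1] = (2)(0) + (-1)(-3) + (-3)(1) = 0
AB[1,2] = (2)(-2) + (-1)(-3) + (-3)(-1) = 2
AB[2,1] = (-3)(0) + (1)(-3) + (2)(1) = -1
AB[2,2] = (-3)(-2) + (1)(-3) + (2)(-1) = 1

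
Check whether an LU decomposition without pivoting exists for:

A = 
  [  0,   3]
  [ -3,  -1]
No.
A[1,1] = 0 but A[2,1] = -3 ≠ 0. Any LU with L unit lower triangular has (LU)[1,1] = U[1,1] and (LU)[2,1] = L[2,1]·U[1,1]; matching A forces U[1,1] = 0, which then forces (LU)[2,1] = 0 ≠ -3. A row swap (pivoting) is required.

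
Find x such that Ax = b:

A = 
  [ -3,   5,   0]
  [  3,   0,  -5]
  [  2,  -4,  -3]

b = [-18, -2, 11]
x = [1, -3, 1]

Row reduce the augmented matrix [A|b]:
R2 → R2 + (1)·R1
R3 → R3 + (2/3)·R1
R3 → R3 + (2/15)·R2
REF = 
  [   -3,     5,     0,   -18]
  [    0,     5,    -5,   -20]
  [    0,     0, -11/3, -11/3]

Back-substitution:
x₃ = (-11/3) / (-11/3) = 1
x₂ = (-20 - (-5)(1)) / 5 = -3
x₁ = (-18 - (5)(-3) - (0)(1)) / (-3) = 1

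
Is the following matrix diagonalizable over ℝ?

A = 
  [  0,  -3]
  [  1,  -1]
No

tr(A) = -1, det(A) = 3
Characteristic polynomial: λ² - tr(A)λ + det(A) = λ² + λ + 3
λ² + λ + 3 = 0  ⇒  λ = (-1 ± √((1)² - 4·(3)))/2 = (-1 ± √(-11))/2
  = (-1 + i√11)/2,  (-1 - i√11)/2
Eigenvalues: (-1 + i√11)/2, (-1 - i√11)/2  (≈ -0.5 + 1.658i, -0.5 - 1.658i)
Has complex eigenvalues (not diagonalizable over ℝ).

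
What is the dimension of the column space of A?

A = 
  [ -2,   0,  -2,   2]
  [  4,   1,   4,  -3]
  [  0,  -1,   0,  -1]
Row reduce:
R2 → R2 + (2)·R1
R3 → R3 + (1)·R2
REF = 
  [ -2,   0,  -2,   2]
  [  0,   1,   0,   1]
  [  0,   0,   0,   0]
Pivot columns: 1, 2 → 2 pivots.
dim(Col(A)) = number of pivot columns = 2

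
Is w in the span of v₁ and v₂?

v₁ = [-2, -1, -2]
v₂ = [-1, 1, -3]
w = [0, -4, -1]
No

Form the augmented matrix and row-reduce:
[v₁|v₂|w] = 
  [ -2,  -1,   0]
  [ -1,   1,  -4]
  [ -2,  -3,  -1]
R2 → R2 - (1/2)·R1
R3 → R3 - (1)·R1
R3 → R3 + (4/3)·R2
REF = 
  [   -2,    -1,     0]
  [    0,   3/2,    -4]
  [    0,     0, -19/3]

Row 3 reads [0 0 | -19/3], i.e. 0 = -19/3, so the system is inconsistent and w ∉ span{v₁, v₂}.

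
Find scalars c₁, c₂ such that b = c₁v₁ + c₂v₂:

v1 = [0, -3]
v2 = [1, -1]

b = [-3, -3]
c1 = 2, c2 = -3

b = 2·v1 + -3·v2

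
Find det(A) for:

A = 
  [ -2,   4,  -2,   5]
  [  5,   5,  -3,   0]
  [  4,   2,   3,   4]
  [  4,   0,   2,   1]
Cofactor expansion along row 1: det(A) = a₁₁M₁₁ - a₁₂M₁₂ + a₁₃M₁₃ - a₁₄M₁₄

M₁₁ = det[[5, -3, 0]; [2, 3, 4]; [0, 2, 1]]
  = (5)·((3)(1) - (4)(2)) - (-3)·((2)(1) - (4)(0)) + (0)·((2)(2) - (3)(0))
  = (5)(-5) - (-3)(2) + (0)(4)
  = -19
M₁₂ = det[[5, -3, 0]; [4, 3, 4]; [4, 2, 1]]
  = (5)·((3)(1) - (4)(2)) - (-3)·((4)(1) - (4)(4)) + (0)·((4)(2) - (3)(4))
  = (5)(-5) - (-3)(-12) + (0)(-4)
  = -61
M₁₃ = det[[5, 5, 0]; [4, 2, 4]; [4, 0, 1]]
  = (5)·((2)(1) - (4)(0)) - (5)·((4)(1) - (4)(4)) + (0)·((4)(0) - (2)(4))
  = (5)(2) - (5)(-12) + (0)(-8)
  = 70
M₁₄ = det[[5, 5, -3]; [4, 2, 3]; [4, 0, 2]]
  = (5)·((2)(2) - (3)(0)) - (5)·((4)(2) - (3)(4)) + (-3)·((4)(0) - (2)(4))
  = (5)(4) - (5)(-4) + (-3)(-8)
  = 64

det(A) = (-2)(-19) - (4)(-61) + (-2)(70) - (5)(64) = -178

det(A) = -178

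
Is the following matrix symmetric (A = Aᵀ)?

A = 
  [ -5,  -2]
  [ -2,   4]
Yes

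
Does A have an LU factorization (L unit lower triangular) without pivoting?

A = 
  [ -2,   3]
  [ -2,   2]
Yes.
A[1,1] = -2 ≠ 0, so Gaussian elimination proceeds without a row swap: multiplier ℓ₂₁ = (-2)/(-2) = 1, and U[2,2] = 2 - (1)(3) = -1.
L = 
  [  1,   0]
  [  1,   1]
U = 
  [ -2,   3]
  [  0,  -1]
Check row 2 of LU: [(1)(-2), (1)(3) + (-1)] = [-2, 2] = row 2 of A ✓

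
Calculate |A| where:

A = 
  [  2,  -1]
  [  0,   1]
2

For a 2×2 matrix, det = ad - bc = (2)(1) - (-1)(0) = 2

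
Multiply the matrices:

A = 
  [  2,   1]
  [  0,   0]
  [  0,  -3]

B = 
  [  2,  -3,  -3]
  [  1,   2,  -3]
A is 3×2 and B is 2×3, so AB is 3×3. Each entry is (row of A)·(column of B):
AB[1,1] = (2)(2) + (1)(1) = 5
AB[1,2] = (2)(-3) + (1)(2) = -4
AB[1,3] = (2)(-3) + (1)(-3) = -9
AB[2,1] = (0)(2) + (0)(1) = 0
AB[2,2] = (0)(-3) + (0)(2) = 0
AB[2,3] = (0)(-3) + (0)(-3) = 0
AB[3,1] = (0)(2) + (-3)(1) = -3
AB[3,2] = (0)(-3) + (-3)(2) = -6
AB[3,3] = (0)(-3) + (-3)(-3) = 9

AB = 
  [  5,  -4,  -9]
  [  0,   0,   0]
  [ -3,  -6,   9]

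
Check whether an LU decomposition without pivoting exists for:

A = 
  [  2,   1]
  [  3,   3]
Yes.
A[1,1] = 2 ≠ 0, so Gaussian elimination proceeds without a row swap: multiplier ℓ₂₁ = (3)/(2) = 3/2, and U[2,2] = 3 - (3/2)(1) = 3/2.
L = 
  [  1,   0]
  [3/2,   1]
U = 
  [  2,   1]
  [  0, 3/2]
Check row 2 of LU: [(3/2)(2), (3/2)(1) + (3/2)] = [3, 3] = row 2 of A ✓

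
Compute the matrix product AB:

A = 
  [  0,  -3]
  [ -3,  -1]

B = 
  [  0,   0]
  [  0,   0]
A is 2×2 and B is 2×2, so AB is 2×2. Each entry is (row of A)·(column of B):
AB[1,1] = (0)(0) + (-3)(0) = 0
AB[1,2] = (0)(0) + (-3)(0) = 0
AB[2,1] = (-3)(0) + (-1)(0) = 0
AB[2,2] = (-3)(0) + (-1)(0) = 0

AB = 
  [  0,   0]
  [  0,   0]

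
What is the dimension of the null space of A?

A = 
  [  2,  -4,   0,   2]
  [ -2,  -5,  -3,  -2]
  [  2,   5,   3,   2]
nullity(A) = 2

Row reduce:
R2 → R2 + (1)·R1
R3 → R3 - (1)·R1
R3 → R3 + (1)·R2
REF = 
  [  2,  -4,   0,   2]
  [  0,  -9,  -3,   0]
  [  0,   0,   0,   0]
Pivot columns: 1, 2 → 2 pivots.
rank(A) = 2, so nullity(A) = 4 - 2 = 2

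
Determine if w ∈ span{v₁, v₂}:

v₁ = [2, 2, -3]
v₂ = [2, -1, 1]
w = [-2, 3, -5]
No

Form the augmented matrix and row-reduce:
[v₁|v₂|w] = 
  [  2,   2,  -2]
  [  2,  -1,   3]
  [ -3,   1,  -5]
R2 → R2 - (1)·R1
R3 → R3 + (3/2)·R1
R3 → R3 + (4/3)·R2
REF = 
  [   2,    2,   -2]
  [   0,   -3,    5]
  [   0,    0, -4/3]

Row 3 reads [0 0 | -4/3], i.e. 0 = -4/3, so the system is inconsistent and w ∉ span{v₁, v₂}.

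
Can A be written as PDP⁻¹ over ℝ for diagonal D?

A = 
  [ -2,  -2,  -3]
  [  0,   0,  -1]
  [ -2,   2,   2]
Yes

Characteristic polynomial: det(λI - A) = λ³ - 8λ + 8
Testing integer divisors of the constant term: p(2) = 0, so (λ - 2) is a factor:
p(λ) = (λ - 2)(λ² + 2λ - 4)
λ² + 2λ - 4 = 0  ⇒  λ = (-2 ± √((2)² - 4·(-4)))/2 = (-2 ± √(20))/2
  = -1 + √5,  -1 - √5
Eigenvalues: 2, -1 + √5, -1 - √5  (≈ 2, 1.236, -3.236)
The two irrational eigenvalues are distinct (simple), so each has alg. mult. = geom. mult. = 1.
λ=2: alg. mult. = 1, geom. mult. = 3 - rank(A - (2)I) = 3 - 2 = 1
Sum of geometric multiplicities equals n, so A has n independent eigenvectors.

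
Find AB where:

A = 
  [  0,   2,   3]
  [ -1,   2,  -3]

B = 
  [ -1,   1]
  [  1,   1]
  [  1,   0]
AB = 
  [  5,   2]
  [  0,   1]

A is 2×3 and B is 3×2, so AB is 2×2. Each entry is (row of A)·(column of B):
AB[1,1] = (0)(-1) + (2)(1) + (3)(1) = 5
AB[1,2] = (0)(1) + (2)(1) + (3)(0) = 2
AB[2,1] = (-1)(-1) + (2)(1) + (-3)(1) = 0
AB[2,2] = (-1)(1) + (2)(1) + (-3)(0) = 1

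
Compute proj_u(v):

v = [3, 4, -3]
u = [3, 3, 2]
v·u = (3)(3) + (4)(3) + (-3)(2) = 15
u·u = (3)² + (3)² + (2)² = 22
proj_u(v) = (v·u / u·u) × u = (15/22) × u

proj_u(v) = [45/22, 45/22, 15/11]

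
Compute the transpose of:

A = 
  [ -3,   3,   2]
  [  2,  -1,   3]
Aᵀ = 
  [ -3,   2]
  [  3,  -1]
  [  2,   3]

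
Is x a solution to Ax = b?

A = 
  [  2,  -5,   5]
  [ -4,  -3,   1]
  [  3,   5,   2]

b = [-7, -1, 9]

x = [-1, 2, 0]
No

Ax = [-12, -2, 7] ≠ b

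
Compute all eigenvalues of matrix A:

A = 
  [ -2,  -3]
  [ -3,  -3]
λ = (-5 + √37)/2, (-5 - √37)/2  (≈ 0.5414, -5.541)

tr(A) = -5, det(A) = -3
Characteristic polynomial: λ² - tr(A)λ + det(A) = λ² + 5λ - 3
λ² + 5λ - 3 = 0  ⇒  λ = (-5 ± √((5)² - 4·(-3)))/2 = (-5 ± √(37))/2
  = (-5 + √37)/2,  (-5 - √37)/2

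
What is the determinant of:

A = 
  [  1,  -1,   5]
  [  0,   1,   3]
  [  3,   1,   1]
-26

Cofactor expansion along row 1:
det(A) = (1)·((1)(1) - (3)(1)) - (-1)·((0)(1) - (3)(3)) + (5)·((0)(1) - (1)(3))
  = (1)(-2) - (-1)(-9) + (5)(-3)
  = -26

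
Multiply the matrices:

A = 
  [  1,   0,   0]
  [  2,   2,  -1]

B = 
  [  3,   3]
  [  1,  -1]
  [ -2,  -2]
A is 2×3 and B is 3×2, so AB is 2×2. Each entry is (row of A)·(column of B):
AB[1,1] = (1)(3) + (0)(1) + (0)(-2) = 3
AB[1,2] = (1)(3) + (0)(-1) + (0)(-2) = 3
AB[2,1] = (2)(3) + (2)(1) + (-1)(-2) = 10
AB[2,2] = (2)(3) + (2)(-1) + (-1)(-2) = 6

AB = 
  [  3,   3]
  [ 10,   6]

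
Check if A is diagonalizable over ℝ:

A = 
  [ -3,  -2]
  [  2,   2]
Yes

tr(A) = -1, det(A) = -2
Characteristic polynomial: λ² - tr(A)λ + det(A) = λ² + λ - 2
λ² + λ - 2 = (λ + 2)(λ - 1)
Eigenvalues: 1, -2
λ=-2: alg. mult. = 1, geom. mult. = 2 - rank(A - (-2)I) = 2 - 1 = 1
λ=1: alg. mult. = 1, geom. mult. = 2 - rank(A - (1)I) = 2 - 1 = 1
Sum of geometric multiplicities equals n, so A has n independent eigenvectors.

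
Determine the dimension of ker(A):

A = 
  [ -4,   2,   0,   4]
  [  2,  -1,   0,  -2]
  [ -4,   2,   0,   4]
nullity(A) = 3

Row reduce:
R2 → R2 + (1/2)·R1
R3 → R3 - (1)·R1
REF = 
  [ -4,   2,   0,   4]
  [  0,   0,   0,   0]
  [  0,   0,   0,   0]
Pivot columns: 1 → 1 pivot.
rank(A) = 1, so nullity(A) = 4 - 1 = 3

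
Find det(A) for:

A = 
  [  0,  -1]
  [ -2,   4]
-2

For a 2×2 matrix, det = ad - bc = (0)(4) - (-1)(-2) = -2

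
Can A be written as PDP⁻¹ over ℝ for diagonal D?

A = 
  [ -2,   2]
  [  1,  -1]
Yes

tr(A) = -3, det(A) = 0
Characteristic polynomial: λ² - tr(A)λ + det(A) = λ² + 3λ
λ² + 3λ = λ(λ + 3)
Eigenvalues: 0, -3
λ=-3: alg. mult. = 1, geom. mult. = 2 - rank(A - (-3)I) = 2 - 1 = 1
λ=0: alg. mult. = 1, geom. mult. = 2 - rank(A - (0)I) = 2 - 1 = 1
Sum of geometric multiplicities equals n, so A has n independent eigenvectors.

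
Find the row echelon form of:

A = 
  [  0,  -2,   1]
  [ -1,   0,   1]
Row operations:
Swap R1 ↔ R2

Resulting echelon form:
REF = 
  [ -1,   0,   1]
  [  0,  -2,   1]

Rank = 2 (number of non-zero pivot rows).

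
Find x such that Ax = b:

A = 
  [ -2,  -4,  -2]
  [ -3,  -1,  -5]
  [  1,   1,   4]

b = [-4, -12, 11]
Row reduce the augmented matrix [A|b]:
R2 → R2 - (3/2)·R1
R3 → R3 + (1/2)·R1
R3 → R3 + (1/5)·R2
REF = 
  [  -2,   -4,   -2,   -4]
  [   0,    5,   -2,   -6]
  [   0,    0, 13/5, 39/5]

Back-substitution:
x₃ = (39/5) / (13/5) = 3
x₂ = (-6 - (-2)(3)) / 5 = 0
x₁ = (-4 - (-4)(0) - (-2)(3)) / (-2) = -1

x = [-1, 0, 3]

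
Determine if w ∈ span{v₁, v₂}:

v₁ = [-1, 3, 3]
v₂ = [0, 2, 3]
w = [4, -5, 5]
No

Form the augmented matrix and row-reduce:
[v₁|v₂|w] = 
  [ -1,   0,   4]
  [  3,   2,  -5]
  [  3,   3,   5]
R2 → R2 + (3)·R1
R3 → R3 + (3)·R1
R3 → R3 - (3/2)·R2
REF = 
  [  -1,    0,    4]
  [   0,    2,    7]
  [   0,    0, 13/2]

Row 3 reads [0 0 | 13/2], i.e. 0 = 13/2, so the system is inconsistent and w ∉ span{v₁, v₂}.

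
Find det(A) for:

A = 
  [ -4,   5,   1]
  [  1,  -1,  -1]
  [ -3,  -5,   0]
27

Cofactor expansion along row 1:
det(A) = (-4)·((-1)(0) - (-1)(-5)) - (5)·((1)(0) - (-1)(-3)) + (1)·((1)(-5) - (-1)(-3))
  = (-4)(-5) - (5)(-3) + (1)(-8)
  = 27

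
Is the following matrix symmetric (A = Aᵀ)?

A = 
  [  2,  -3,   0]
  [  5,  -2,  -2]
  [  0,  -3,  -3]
No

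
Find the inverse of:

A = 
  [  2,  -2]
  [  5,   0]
det(A) = (2)(0) - (-2)(5) = 10
For a 2×2 matrix, A⁻¹ = (1/det(A)) · [[d, -b], [-c, a]]
    = (1/10) · [[0, 2], [-5, 2]]

A⁻¹ = 
  [   0,  1/5]
  [-1/2,  1/5]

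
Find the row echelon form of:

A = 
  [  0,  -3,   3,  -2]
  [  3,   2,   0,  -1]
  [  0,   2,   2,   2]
Row operations:
Swap R1 ↔ R2
R3 → R3 + (2/3)·R2

Resulting echelon form:
REF = 
  [  3,   2,   0,  -1]
  [  0,  -3,   3,  -2]
  [  0,   0,   4, 2/3]

Rank = 3 (number of non-zero pivot rows).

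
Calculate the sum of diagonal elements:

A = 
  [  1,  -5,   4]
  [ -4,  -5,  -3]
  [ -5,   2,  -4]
-8

tr(A) = 1 + -5 + -4 = -8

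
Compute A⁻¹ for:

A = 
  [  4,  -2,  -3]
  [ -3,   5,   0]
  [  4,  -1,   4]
det(A) = (4)·((5)(4) - (0)(-1)) - (-2)·((-3)(4) - (0)(4)) + (-3)·((-3)(-1) - (5)(4))
  = (4)(20) - (-2)(-12) + (-3)(-17)
  = 107
det(A) = 107 ≠ 0, so A is invertible.

Cofactors Cᵢⱼ = (-1)ⁱ⁺ʲ·Mᵢⱼ:
C = 
  [ 20,  12, -17]
  [ 11,  28,  -4]
  [ 15,   9,  14]

adj(A) = Cᵀ:
adj(A) = 
  [ 20,  11,  15]
  [ 12,  28,   9]
  [-17,  -4,  14]

A⁻¹ = (1/107) · adj(A):
A⁻¹ = 
  [ 20/107,  11/107,  15/107]
  [ 12/107,  28/107,   9/107]
  [-17/107,  -4/107,  14/107]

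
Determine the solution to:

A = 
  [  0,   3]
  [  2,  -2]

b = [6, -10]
x = [-3, 2]

Row reduce the augmented matrix [A|b]:
Swap R1 ↔ R2
REF = 
  [  2,  -2, -10]
  [  0,   3,   6]

Back-substitution:
x₂ = 6 / 3 = 2
x₁ = (-10 - (-2)(2)) / 2 = -3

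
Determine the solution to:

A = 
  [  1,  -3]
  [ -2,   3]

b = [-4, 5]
Row reduce the augmented matrix [A|b]:
R2 → R2 + (2)·R1
REF = 
  [  1,  -3,  -4]
  [  0,  -3,  -3]

Back-substitution:
x₂ = (-3) / (-3) = 1
x₁ = (-4 - (-3)(1)) / 1 = -1

x = [-1, 1]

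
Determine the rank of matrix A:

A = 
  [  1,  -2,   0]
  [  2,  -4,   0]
rank(A) = 1

Row reduce:
R2 → R2 - (2)·R1
REF = 
  [  1,  -2,   0]
  [  0,   0,   0]
Pivot columns: 1 → 1 pivot.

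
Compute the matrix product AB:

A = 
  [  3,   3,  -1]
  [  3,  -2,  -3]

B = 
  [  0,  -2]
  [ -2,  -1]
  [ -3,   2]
A is 2×3 and B is 3×2, so AB is 2×2. Each entry is (row of A)·(column of B):
AB[1,1] = (3)(0) + (3)(-2) + (-1)(-3) = -3
AB[1,2] = (3)(-2) + (3)(-1) + (-1)(2) = -11
AB[2,1] = (3)(0) + (-2)(-2) + (-3)(-3) = 13
AB[2,2] = (3)(-2) + (-2)(-1) + (-3)(2) = -10

AB = 
  [ -3, -11]
  [ 13, -10]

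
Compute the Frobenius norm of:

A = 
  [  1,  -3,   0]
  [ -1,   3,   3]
||A||_F = 5.385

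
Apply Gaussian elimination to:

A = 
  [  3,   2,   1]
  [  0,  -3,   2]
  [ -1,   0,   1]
Row operations:
R3 → R3 + (1/3)·R1
R3 → R3 + (2/9)·R2

Resulting echelon form:
REF = 
  [   3,    2,    1]
  [   0,   -3,    2]
  [   0,    0, 16/9]

Rank = 3 (number of non-zero pivot rows).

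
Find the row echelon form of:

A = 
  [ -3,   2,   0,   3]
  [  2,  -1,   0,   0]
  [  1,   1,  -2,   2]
Row operations:
R2 → R2 + (2/3)·R1
R3 → R3 + (1/3)·R1
R3 → R3 - (5)·R2

Resulting echelon form:
REF = 
  [ -3,   2,   0,   3]
  [  0, 1/3,   0,   2]
  [  0,   0,  -2,  -7]

Rank = 3 (number of non-zero pivot rows).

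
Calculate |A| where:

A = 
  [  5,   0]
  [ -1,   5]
For a 2×2 matrix, det = ad - bc = (5)(5) - (0)(-1) = 25

det(A) = 25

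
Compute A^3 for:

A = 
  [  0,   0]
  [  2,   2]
A^3 = 
  [  0,   0]
  [  8,   8]

A² = A·A:
A²[1,1] = (0)(0) + (0)(2) = 0
A²[1,2] = (0)(0) + (0)(2) = 0
A²[2,1] = (2)(0) + (2)(2) = 4
A²[2,2] = (2)(0) + (2)(2) = 4
A² = 
  [  0,   0]
  [  4,   4]

A^3 = A^2·A:
A^3[1,1] = (0)(0) + (0)(2) = 0
A^3[1,2] = (0)(0) + (0)(2) = 0
A^3[2,1] = (4)(0) + (4)(2) = 8
A^3[2,2] = (4)(0) + (4)(2) = 8
A^3 = 
  [  0,   0]
  [  8,   8]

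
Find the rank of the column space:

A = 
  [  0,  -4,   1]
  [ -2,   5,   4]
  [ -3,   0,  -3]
Row reduce:
Swap R1 ↔ R2
R3 → R3 - (3/2)·R1
R3 → R3 - (15/8)·R2
REF = 
  [   -2,     5,     4]
  [    0,    -4,     1]
  [    0,     0, -87/8]
Pivot columns: 1, 2, 3 → 3 pivots.
dim(Col(A)) = number of pivot columns = 3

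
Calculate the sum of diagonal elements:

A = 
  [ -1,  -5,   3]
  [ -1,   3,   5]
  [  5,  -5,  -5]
-3

tr(A) = -1 + 3 + -5 = -3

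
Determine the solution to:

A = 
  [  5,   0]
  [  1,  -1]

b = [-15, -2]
x = [-3, -1]

Row reduce the augmented matrix [A|b]:
R2 → R2 - (1/5)·R1
REF = 
  [  5,   0, -15]
  [  0,  -1,   1]

Back-substitution:
x₂ = 1 / (-1) = -1
x₁ = (-15 - (0)(-1)) / 5 = -3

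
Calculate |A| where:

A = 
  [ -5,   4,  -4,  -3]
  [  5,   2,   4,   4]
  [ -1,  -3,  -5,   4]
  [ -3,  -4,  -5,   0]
-47

Cofactor expansion along row 1: det(A) = a₁₁M₁₁ - a₁₂M₁₂ + a₁₃M₁₃ - a₁₄M₁₄

M₁₁ = det[[2, 4, 4]; [-3, -5, 4]; [-4, -5, 0]]
  = (2)·((-5)(0) - (4)(-5)) - (4)·((-3)(0) - (4)(-4)) + (4)·((-3)(-5) - (-5)(-4))
  = (2)(20) - (4)(16) + (4)(-5)
  = -44
M₁₂ = det[[5, 4, 4]; [-1, -5, 4]; [-3, -5, 0]]
  = (5)·((-5)(0) - (4)(-5)) - (4)·((-1)(0) - (4)(-3)) + (4)·((-1)(-5) - (-5)(-3))
  = (5)(20) - (4)(12) + (4)(-10)
  = 12
M₁₃ = det[[5, 2, 4]; [-1, -3, 4]; [-3, -4, 0]]
  = (5)·((-3)(0) - (4)(-4)) - (2)·((-1)(0) - (4)(-3)) + (4)·((-1)(-4) - (-3)(-3))
  = (5)(16) - (2)(12) + (4)(-5)
  = 36
M₁₄ = det[[5, 2, 4]; [-1, -3, -5]; [-3, -4, -5]]
  = (5)·((-3)(-5) - (-5)(-4)) - (2)·((-1)(-5) - (-5)(-3)) + (4)·((-1)(-4) - (-3)(-3))
  = (5)(-5) - (2)(-10) + (4)(-5)
  = -25

det(A) = (-5)(-44) - (4)(12) + (-4)(36) - (-3)(-25) = -47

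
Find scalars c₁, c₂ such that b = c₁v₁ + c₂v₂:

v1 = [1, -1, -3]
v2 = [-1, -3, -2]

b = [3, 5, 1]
c1 = 1, c2 = -2

b = 1·v1 + -2·v2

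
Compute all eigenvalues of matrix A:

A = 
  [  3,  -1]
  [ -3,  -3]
λ = 2√3, -2√3  (≈ 3.464, -3.464)

tr(A) = 0, det(A) = -12
Characteristic polynomial: λ² - tr(A)λ + det(A) = λ² - 12
λ² - 12 = 0  ⇒  λ = (0 ± √((0)² - 4·(-12)))/2 = (0 ± √(48))/2
  = 2√3,  -2√3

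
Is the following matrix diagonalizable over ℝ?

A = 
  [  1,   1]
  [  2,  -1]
Yes

tr(A) = 0, det(A) = -3
Characteristic polynomial: λ² - tr(A)λ + det(A) = λ² - 3
λ² - 3 = 0  ⇒  λ = (0 ± √((0)² - 4·(-3)))/2 = (0 ± √(12))/2
  = √3,  -√3
Eigenvalues: √3, -√3  (≈ 1.732, -1.732)
The two irrational eigenvalues are distinct (simple), so each has alg. mult. = geom. mult. = 1.
Sum of geometric multiplicities equals n, so A has n independent eigenvectors.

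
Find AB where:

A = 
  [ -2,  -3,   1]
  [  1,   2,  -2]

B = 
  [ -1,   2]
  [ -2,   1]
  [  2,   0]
AB = 
  [ 10,  -7]
  [ -9,   4]

A is 2×3 and B is 3×2, so AB is 2×2. Each entry is (row of A)·(column of B):
AB[1,1] = (-2)(-1) + (-3)(-2) + (1)(2) = 10
AB[1,2] = (-2)(2) + (-3)(1) + (1)(0) = -7
AB[2,1] = (1)(-1) + (2)(-2) + (-2)(2) = -9
AB[2,2] = (1)(2) + (2)(1) + (-2)(0) = 4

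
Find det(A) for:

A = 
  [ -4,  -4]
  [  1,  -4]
20

For a 2×2 matrix, det = ad - bc = (-4)(-4) - (-4)(1) = 20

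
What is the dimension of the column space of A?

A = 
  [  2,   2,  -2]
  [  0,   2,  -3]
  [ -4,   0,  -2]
Row reduce:
R3 → R3 + (2)·R1
R3 → R3 - (2)·R2
REF = 
  [  2,   2,  -2]
  [  0,   2,  -3]
  [  0,   0,   0]
Pivot columns: 1, 2 → 2 pivots.
dim(Col(A)) = number of pivot columns = 2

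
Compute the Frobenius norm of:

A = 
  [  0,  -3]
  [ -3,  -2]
||A||_F = 4.69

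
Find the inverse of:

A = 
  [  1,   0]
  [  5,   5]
det(A) = (1)(5) - (0)(5) = 5
For a 2×2 matrix, A⁻¹ = (1/det(A)) · [[d, -b], [-c, a]]
    = (1/5) · [[5, 0], [-5, 1]]

A⁻¹ = 
  [  1,   0]
  [ -1, 1/5]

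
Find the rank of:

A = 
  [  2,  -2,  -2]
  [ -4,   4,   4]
rank(A) = 1

Row reduce:
R2 → R2 + (2)·R1
REF = 
  [  2,  -2,  -2]
  [  0,   0,   0]
Pivot columns: 1 → 1 pivot.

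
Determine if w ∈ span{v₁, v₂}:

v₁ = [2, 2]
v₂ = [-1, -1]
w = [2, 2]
Yes

Form the augmented matrix and row-reduce:
[v₁|v₂|w] = 
  [  2,  -1,   2]
  [  2,  -1,   2]
R2 → R2 - (1)·R1
REF = 
  [  2,  -1,   2]
  [  0,   0,   0]

No row of the form [0 0 | nonzero], so the system is consistent. Back-substitution gives c₁ = 1, c₂ = 0: w = (1)·v₁ + (0)·v₂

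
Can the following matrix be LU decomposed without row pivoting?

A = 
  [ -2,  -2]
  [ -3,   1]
Yes.
A[1,1] = -2 ≠ 0, so Gaussian elimination proceeds without a row swap: multiplier ℓ₂₁ = (-3)/(-2) = 3/2, and U[2,2] = 1 - (3/2)(-2) = 4.
L = 
  [  1,   0]
  [3/2,   1]
U = 
  [ -2,  -2]
  [  0,   4]
Check row 2 of LU: [(3/2)(-2), (3/2)(-2) + 4] = [-3, 1] = row 2 of A ✓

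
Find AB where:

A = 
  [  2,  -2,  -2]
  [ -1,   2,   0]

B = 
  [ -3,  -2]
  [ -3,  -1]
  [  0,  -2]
A is 2×3 and B is 3×2, so AB is 2×2. Each entry is (row of A)·(column of B):
AB[1,1] = (2)(-3) + (-2)(-3) + (-2)(0) = 0
AB[1,2] = (2)(-2) + (-2)(-1) + (-2)(-2) = 2
AB[2,1] = (-1)(-3) + (2)(-3) + (0)(0) = -3
AB[2,2] = (-1)(-2) + (2)(-1) + (0)(-2) = 0

AB = 
  [  0,   2]
  [ -3,   0]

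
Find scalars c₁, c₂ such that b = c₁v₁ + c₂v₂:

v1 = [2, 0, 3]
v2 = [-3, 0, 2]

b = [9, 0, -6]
c1 = 0, c2 = -3

b = 0·v1 + -3·v2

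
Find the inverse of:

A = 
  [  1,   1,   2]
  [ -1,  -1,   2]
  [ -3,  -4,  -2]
det(A) = (1)·((-1)(-2) - (2)(-4)) - (1)·((-1)(-2) - (2)(-3)) + (2)·((-1)(-4) - (-1)(-3))
  = (1)(10) - (1)(8) + (2)(1)
  = 4
det(A) = 4 ≠ 0, so A is invertible.

Cofactors Cᵢⱼ = (-1)ⁱ⁺ʲ·Mᵢⱼ:
C = 
  [ 10,  -8,   1]
  [ -6,   4,   1]
  [  4,  -4,   0]

adj(A) = Cᵀ:
adj(A) = 
  [ 10,  -6,   4]
  [ -8,   4,  -4]
  [  1,   1,   0]

A⁻¹ = (1/4) · adj(A):
A⁻¹ = 
  [ 5/2, -3/2,    1]
  [  -2,    1,   -1]
  [ 1/4,  1/4,    0]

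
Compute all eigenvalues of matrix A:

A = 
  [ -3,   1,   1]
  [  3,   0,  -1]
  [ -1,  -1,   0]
λ = 1, -2 + √3, -2 - √3  (≈ 1, -0.2679, -3.732)

Characteristic polynomial: det(λI - A) = λ³ + 3λ² - 3λ - 1
Testing integer divisors of the constant term: p(1) = 0, so (λ - 1) is a factor:
p(λ) = (λ - 1)(λ² + 4λ + 1)
λ² + 4λ + 1 = 0  ⇒  λ = (-4 ± √((4)² - 4·(1)))/2 = (-4 ± √(12))/2
  = -2 + √3,  -2 - √3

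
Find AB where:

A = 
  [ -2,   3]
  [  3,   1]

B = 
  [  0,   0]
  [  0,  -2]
A is 2×2 and B is 2×2, so AB is 2×2. Each entry is (row of A)·(column of B):
AB[1,1] = (-2)(0) + (3)(0) = 0
AB[1,2] = (-2)(0) + (3)(-2) = -6
AB[2,1] = (3)(0) + (1)(0) = 0
AB[2,2] = (3)(0) + (1)(-2) = -2

AB = 
  [  0,  -6]
  [  0,  -2]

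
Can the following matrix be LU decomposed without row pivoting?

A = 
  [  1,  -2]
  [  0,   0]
Yes.
A[1,1] = 1 ≠ 0, so Gaussian elimination proceeds without a row swap: multiplier ℓ₂₁ = (0)/(1) = 0, and U[2,2] = 0 - (0)(-2) = 0.
L = 
  [  1,   0]
  [  0,   1]
U = 
  [  1,  -2]
  [  0,   0]
Check row 2 of LU: [(0)(1), (0)(-2) + 0] = [0, 0] = row 2 of A ✓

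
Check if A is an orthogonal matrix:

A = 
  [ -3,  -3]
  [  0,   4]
No

AᵀA = 
  [  9,   9]
  [  9,  25]
≠ I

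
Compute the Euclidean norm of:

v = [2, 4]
4.472

||v||₂ = √((2)² + (4)²) = √20 = 4.472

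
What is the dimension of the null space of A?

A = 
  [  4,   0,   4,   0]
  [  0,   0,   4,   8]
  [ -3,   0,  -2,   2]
nullity(A) = 2

Row reduce:
R3 → R3 + (3/4)·R1
R3 → R3 - (1/4)·R2
REF = 
  [  4,   0,   4,   0]
  [  0,   0,   4,   8]
  [  0,   0,   0,   0]
Pivot columns: 1, 3 → 2 pivots.
rank(A) = 2, so nullity(A) = 4 - 2 = 2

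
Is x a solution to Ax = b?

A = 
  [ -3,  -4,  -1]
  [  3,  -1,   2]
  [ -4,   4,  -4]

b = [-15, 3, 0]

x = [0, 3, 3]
Yes

Ax = [-15, 3, 0] = b ✓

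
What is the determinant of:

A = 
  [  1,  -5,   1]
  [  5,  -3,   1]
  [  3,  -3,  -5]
Cofactor expansion along row 1:
det(A) = (1)·((-3)(-5) - (1)(-3)) - (-5)·((5)(-5) - (1)(3)) + (1)·((5)(-3) - (-3)(3))
  = (1)(18) - (-5)(-28) + (1)(-6)
  = -128

det(A) = -128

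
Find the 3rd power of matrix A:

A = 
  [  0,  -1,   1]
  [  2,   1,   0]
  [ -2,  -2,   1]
A² = A·A:
A²[1,1] = (0)(0) + (-1)(2) + (1)(-2) = -4
A²[1,2] = (0)(-1) + (-1)(1) + (1)(-2) = -3
A²[1,3] = (0)(1) + (-1)(0) + (1)(1) = 1
A²[2,1] = (2)(0) + (1)(2) + (0)(-2) = 2
A²[2,2] = (2)(-1) + (1)(1) + (0)(-2) = -1
A²[2,3] = (2)(1) + (1)(0) + (0)(1) = 2
A²[3,1] = (-2)(0) + (-2)(2) + (1)(-2) = -6
A²[3,2] = (-2)(-1) + (-2)(1) + (1)(-2) = -2
A²[3,3] = (-2)(1) + (-2)(0) + (1)(1) = -1
A² = 
  [ -4,  -3,   1]
  [  2,  -1,   2]
  [ -6,  -2,  -1]

A^3 = A^2·A:
A^3[1,1] = (-4)(0) + (-3)(2) + (1)(-2) = -8
A^3[1,2] = (-4)(-1) + (-3)(1) + (1)(-2) = -1
A^3[1,3] = (-4)(1) + (-3)(0) + (1)(1) = -3
A^3[2,1] = (2)(0) + (-1)(2) + (2)(-2) = -6
A^3[2,2] = (2)(-1) + (-1)(1) + (2)(-2) = -7
A^3[2,3] = (2)(1) + (-1)(0) + (2)(1) = 4
A^3[3,1] = (-6)(0) + (-2)(2) + (-1)(-2) = -2
A^3[3,2] = (-6)(-1) + (-2)(1) + (-1)(-2) = 6
A^3[3,3] = (-6)(1) + (-2)(0) + (-1)(1) = -7
A^3 = 
  [ -8,  -1,  -3]
  [ -6,  -7,   4]
  [ -2,   6,  -7]

Therefore
A^3 = 
  [ -8,  -1,  -3]
  [ -6,  -7,   4]
  [ -2,   6,  -7]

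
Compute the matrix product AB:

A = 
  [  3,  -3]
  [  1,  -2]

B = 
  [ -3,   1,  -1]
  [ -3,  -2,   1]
A is 2×2 and B is 2×3, so AB is 2×3. Each entry is (row of A)·(column of B):
AB[1,1] = (3)(-3) + (-3)(-3) = 0
AB[1,2] = (3)(1) + (-3)(-2) = 9
AB[1,3] = (3)(-1) + (-3)(1) = -6
AB[2,1] = (1)(-3) + (-2)(-3) = 3
AB[2,2] = (1)(1) + (-2)(-2) = 5
AB[2,3] = (1)(-1) + (-2)(1) = -3

AB = 
  [  0,   9,  -6]
  [  3,   5,  -3]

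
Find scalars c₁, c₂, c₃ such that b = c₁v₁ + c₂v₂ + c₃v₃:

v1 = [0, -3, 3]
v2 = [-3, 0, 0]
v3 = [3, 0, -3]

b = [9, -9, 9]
c1 = 3, c2 = -3, c3 = 0

b = 3·v1 + -3·v2 + 0·v3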